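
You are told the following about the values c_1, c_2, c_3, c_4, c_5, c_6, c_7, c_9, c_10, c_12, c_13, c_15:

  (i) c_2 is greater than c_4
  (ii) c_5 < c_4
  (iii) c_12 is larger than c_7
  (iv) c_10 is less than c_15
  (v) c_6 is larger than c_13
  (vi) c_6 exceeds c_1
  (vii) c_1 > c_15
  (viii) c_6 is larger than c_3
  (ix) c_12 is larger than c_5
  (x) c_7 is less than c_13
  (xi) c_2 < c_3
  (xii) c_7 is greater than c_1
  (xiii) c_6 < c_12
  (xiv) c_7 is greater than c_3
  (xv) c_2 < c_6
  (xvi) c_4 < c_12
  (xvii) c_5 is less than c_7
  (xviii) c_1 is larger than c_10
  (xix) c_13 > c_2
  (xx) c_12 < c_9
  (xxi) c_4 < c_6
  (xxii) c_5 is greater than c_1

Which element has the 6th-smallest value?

Chaining the given pairs: c_10 < c_15 < c_1 < c_5 < c_4 < c_2 < c_3 < c_7 < c_13 < c_6 < c_12 < c_9.
Counting 6 from the smallest end gives c_2.

c_2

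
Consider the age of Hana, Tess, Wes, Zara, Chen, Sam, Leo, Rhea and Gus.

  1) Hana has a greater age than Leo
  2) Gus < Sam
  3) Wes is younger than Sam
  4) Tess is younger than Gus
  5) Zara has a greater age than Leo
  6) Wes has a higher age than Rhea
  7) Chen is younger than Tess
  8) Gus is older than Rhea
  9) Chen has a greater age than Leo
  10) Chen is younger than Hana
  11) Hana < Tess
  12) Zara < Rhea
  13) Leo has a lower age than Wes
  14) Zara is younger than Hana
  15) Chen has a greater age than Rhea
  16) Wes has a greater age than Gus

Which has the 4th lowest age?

Chen

Piecing the relations together gives one ordering: Leo < Zara < Rhea < Chen < Hana < Tess < Gus < Wes < Sam.
Counting 4 from the smallest end gives Chen.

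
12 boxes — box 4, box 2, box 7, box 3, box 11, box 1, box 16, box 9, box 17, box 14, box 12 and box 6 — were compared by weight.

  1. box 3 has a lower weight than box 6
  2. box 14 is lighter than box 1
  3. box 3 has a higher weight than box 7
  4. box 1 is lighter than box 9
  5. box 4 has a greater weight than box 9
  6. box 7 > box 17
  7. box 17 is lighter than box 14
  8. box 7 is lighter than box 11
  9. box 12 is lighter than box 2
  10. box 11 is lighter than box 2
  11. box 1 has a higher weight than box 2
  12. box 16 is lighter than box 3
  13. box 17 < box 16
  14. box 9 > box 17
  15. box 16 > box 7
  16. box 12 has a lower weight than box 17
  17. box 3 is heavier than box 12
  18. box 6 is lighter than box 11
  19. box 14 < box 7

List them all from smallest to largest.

Nothing is placed below box 12, so it is least; from there box 12 < box 17; box 17 < box 14; box 14 < box 7; box 7 < box 16; box 16 < box 3; box 3 < box 6; box 6 < box 11; box 11 < box 2; box 2 < box 1; box 1 < box 9; box 9 < box 4, each given directly.

box 12 < box 17 < box 14 < box 7 < box 16 < box 3 < box 6 < box 11 < box 2 < box 1 < box 9 < box 4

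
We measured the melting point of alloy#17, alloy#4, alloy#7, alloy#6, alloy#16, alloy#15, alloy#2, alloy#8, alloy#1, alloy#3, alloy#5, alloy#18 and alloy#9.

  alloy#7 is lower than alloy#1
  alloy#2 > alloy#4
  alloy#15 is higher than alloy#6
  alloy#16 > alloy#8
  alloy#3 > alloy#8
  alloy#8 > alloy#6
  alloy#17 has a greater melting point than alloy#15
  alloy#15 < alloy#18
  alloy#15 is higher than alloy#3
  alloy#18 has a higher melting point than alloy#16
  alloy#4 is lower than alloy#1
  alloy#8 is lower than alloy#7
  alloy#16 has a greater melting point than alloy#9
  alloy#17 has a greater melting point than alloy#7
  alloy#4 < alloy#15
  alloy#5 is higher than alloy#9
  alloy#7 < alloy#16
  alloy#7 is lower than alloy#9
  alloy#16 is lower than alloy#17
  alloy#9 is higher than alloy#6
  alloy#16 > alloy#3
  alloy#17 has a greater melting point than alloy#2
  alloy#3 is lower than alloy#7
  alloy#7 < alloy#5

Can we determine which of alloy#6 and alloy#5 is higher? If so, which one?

alloy#6 < alloy#8 < alloy#3 < alloy#7 < alloy#9 < alloy#5, by transitivity through alloy#8, alloy#3, alloy#7, alloy#9.
So alloy#5 is higher.

alloy#5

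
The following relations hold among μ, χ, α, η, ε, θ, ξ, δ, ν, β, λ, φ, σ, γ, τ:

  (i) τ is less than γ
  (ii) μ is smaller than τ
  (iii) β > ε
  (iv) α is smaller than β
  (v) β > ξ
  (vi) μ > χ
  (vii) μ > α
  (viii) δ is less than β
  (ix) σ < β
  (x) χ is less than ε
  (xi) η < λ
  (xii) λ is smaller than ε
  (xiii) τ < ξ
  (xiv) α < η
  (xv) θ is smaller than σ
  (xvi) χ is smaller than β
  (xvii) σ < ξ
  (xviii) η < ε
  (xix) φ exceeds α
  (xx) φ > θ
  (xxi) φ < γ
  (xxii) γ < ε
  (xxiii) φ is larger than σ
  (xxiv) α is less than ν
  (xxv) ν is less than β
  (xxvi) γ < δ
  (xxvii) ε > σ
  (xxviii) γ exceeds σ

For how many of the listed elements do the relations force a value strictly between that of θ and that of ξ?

1

Chaining upward from θ reaches: σ, φ, γ, δ, ε, β.
Chaining downward from ξ reaches: α, χ, σ, μ, τ.
Strictly between θ and ξ are those in both lists: σ — 1 element.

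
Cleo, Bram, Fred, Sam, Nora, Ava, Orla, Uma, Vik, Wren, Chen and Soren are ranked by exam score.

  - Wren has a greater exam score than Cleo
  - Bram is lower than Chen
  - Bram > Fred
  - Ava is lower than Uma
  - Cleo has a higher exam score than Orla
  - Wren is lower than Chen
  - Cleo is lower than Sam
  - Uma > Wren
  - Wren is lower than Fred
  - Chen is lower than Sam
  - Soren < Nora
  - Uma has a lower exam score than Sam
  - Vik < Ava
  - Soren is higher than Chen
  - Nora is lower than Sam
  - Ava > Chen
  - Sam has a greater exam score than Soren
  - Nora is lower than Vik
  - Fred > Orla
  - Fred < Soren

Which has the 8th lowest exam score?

Chaining the given pairs: Orla < Cleo < Wren < Fred < Bram < Chen < Soren < Nora < Vik < Ava < Uma < Sam.
Counting 8 from the smallest end gives Nora.

Nora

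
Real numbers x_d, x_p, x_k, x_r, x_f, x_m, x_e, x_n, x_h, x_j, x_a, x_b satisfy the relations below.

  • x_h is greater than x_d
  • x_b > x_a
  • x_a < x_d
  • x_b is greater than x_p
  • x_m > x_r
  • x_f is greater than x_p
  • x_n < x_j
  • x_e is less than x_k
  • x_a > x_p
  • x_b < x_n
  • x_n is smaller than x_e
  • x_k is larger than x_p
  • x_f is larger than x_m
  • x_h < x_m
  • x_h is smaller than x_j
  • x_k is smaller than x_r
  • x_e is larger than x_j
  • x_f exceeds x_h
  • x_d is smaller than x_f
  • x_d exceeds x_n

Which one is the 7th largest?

x_h

Piecing the relations together gives one ordering: x_p < x_a < x_b < x_n < x_d < x_h < x_j < x_e < x_k < x_r < x_m < x_f.
Counting 7 from the largest end gives x_h.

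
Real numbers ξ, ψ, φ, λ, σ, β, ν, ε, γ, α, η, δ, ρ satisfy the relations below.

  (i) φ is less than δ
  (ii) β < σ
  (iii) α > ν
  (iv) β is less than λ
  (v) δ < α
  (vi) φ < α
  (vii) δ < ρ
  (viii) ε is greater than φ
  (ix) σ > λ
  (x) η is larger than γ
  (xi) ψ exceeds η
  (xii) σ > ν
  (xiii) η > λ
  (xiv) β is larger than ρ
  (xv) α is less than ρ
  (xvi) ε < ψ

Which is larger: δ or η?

η

δ < α < ρ < β < λ < η, by transitivity through α, ρ, β, λ.
So δ < η; η is the larger of the two.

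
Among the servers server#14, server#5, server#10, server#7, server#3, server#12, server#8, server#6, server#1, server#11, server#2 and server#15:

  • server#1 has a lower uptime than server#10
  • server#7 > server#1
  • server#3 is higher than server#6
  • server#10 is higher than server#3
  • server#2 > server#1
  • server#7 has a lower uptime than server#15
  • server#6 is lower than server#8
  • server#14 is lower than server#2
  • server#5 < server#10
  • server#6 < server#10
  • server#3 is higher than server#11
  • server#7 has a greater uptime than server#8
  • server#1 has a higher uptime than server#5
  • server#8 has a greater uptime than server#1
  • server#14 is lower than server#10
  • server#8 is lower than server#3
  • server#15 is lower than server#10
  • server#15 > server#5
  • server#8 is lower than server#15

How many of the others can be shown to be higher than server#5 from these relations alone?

7

The elements the relations force above server#5 are server#1, server#8, server#7, server#3, server#15, server#10, server#2 — no chain reaches any other.
That is 7.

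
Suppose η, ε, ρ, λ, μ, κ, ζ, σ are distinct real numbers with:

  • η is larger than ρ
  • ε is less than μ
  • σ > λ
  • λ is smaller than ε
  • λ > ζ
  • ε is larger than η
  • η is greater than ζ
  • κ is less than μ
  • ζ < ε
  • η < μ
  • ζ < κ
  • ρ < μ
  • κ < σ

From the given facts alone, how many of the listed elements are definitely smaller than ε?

The elements the relations force below ε are ζ, ρ, λ, η — no chain reaches any other.
That is 4.

4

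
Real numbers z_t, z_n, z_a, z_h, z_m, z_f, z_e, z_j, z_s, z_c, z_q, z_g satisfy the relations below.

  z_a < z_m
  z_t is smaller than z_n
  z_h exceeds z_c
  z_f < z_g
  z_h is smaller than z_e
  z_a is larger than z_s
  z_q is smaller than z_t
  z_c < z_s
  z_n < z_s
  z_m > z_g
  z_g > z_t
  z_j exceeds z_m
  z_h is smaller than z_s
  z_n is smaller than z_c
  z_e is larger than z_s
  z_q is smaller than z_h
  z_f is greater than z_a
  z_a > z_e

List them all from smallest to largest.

z_q < z_t < z_n < z_c < z_h < z_s < z_e < z_a < z_f < z_g < z_m < z_j

The consecutive links are each given: z_q < z_t; z_t < z_n; z_n < z_c; z_c < z_h; z_h < z_s; z_s < z_e; z_e < z_a; z_a < z_f; z_f < z_g; z_g < z_m; z_m < z_j.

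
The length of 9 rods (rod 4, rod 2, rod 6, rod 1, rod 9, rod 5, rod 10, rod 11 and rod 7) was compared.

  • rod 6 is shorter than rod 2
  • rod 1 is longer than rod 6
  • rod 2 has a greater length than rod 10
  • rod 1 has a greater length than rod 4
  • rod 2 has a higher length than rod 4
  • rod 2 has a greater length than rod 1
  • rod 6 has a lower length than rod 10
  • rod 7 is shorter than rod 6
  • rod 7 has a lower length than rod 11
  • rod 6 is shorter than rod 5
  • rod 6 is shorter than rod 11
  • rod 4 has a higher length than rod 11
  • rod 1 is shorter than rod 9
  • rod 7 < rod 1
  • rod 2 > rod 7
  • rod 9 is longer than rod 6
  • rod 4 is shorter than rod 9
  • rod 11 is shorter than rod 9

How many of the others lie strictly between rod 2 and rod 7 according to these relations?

The relations place rod 7 below rod 2. An element lies strictly between them when it is forced above rod 7 and also forced below rod 2.
Above rod 7: {rod 6, rod 11, rod 4, rod 1, rod 5, rod 10, rod 9}. Below rod 2: {rod 6, rod 11, rod 4, rod 1, rod 10}.
Intersection: {rod 6, rod 11, rod 4, rod 1, rod 10} — 5.

5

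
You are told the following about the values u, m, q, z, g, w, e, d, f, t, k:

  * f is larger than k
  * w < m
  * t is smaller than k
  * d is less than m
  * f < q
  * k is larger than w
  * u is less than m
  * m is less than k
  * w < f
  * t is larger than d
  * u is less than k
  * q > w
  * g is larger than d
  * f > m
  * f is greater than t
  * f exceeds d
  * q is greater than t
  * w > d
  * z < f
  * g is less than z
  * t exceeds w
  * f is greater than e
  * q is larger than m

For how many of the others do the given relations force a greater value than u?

4

From u the given relations immediately reach m, k.
From those, f, q — 4 in total.
Nothing else is reachable above u; 4 in all.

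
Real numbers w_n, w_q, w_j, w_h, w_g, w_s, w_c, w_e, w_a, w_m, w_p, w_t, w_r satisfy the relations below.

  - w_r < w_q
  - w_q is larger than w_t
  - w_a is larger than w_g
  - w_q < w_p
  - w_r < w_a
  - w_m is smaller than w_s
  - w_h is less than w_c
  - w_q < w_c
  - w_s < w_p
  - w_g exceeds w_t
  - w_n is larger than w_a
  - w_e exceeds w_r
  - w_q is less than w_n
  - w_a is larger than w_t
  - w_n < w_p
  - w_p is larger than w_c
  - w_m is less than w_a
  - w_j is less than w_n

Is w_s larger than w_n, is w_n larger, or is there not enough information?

undetermined

Following every chain through w_n: above w_n we get w_p; below w_n we get w_m, w_t, w_r, w_g, w_q, w_j, w_a.
w_s is not reached, and no chain runs the other way from w_s to w_n.
So the given relations leave the order of w_n and w_s undetermined.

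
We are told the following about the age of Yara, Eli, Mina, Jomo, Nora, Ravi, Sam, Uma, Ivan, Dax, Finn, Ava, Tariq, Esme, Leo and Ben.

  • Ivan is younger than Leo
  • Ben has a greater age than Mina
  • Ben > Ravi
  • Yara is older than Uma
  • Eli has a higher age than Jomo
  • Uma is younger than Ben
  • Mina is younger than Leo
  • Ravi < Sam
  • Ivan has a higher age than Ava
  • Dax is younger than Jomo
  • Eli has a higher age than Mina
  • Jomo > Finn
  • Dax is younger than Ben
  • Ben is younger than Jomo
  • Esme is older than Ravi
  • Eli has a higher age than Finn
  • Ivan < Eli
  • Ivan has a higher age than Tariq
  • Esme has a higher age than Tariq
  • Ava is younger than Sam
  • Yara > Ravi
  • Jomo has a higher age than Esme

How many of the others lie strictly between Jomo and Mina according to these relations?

Chaining upward from Mina reaches: Leo, Ben, Eli.
Chaining downward from Jomo reaches: Tariq, Ravi, Finn, Dax, Esme, Uma, Ben.
Strictly between Mina and Jomo are those in both lists: Ben — 1 element.

1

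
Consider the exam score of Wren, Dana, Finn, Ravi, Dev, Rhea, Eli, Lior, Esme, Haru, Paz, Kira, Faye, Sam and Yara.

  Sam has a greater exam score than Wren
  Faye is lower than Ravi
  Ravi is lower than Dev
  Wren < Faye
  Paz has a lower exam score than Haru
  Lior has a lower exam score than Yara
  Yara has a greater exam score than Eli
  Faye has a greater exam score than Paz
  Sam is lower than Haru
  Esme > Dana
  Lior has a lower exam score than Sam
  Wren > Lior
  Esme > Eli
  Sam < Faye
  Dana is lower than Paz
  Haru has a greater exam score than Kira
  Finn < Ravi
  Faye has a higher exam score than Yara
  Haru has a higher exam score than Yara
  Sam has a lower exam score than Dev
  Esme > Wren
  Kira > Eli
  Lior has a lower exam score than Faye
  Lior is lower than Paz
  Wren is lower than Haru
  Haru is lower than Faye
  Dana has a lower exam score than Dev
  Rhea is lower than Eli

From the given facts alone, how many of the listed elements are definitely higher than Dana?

6

The elements the relations force above Dana are Paz, Haru, Faye, Esme, Ravi, Dev — no chain reaches any other.
That is 6.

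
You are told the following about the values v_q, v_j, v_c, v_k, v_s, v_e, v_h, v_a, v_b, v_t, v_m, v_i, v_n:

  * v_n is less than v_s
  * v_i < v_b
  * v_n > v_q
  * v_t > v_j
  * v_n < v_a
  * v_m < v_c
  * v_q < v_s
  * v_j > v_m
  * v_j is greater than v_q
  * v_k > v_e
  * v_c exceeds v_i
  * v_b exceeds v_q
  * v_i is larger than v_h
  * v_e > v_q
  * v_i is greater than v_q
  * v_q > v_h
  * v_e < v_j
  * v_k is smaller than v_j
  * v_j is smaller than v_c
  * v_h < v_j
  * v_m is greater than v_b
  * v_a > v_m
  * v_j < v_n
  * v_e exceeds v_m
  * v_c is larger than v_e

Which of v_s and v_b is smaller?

Link the given pairs in sequence: v_b < v_m; v_m < v_e; v_e < v_k; v_k < v_j; v_j < v_n; v_n < v_s.
Together: v_b < v_m < v_e < v_k < v_j < v_n < v_s.
So v_b < v_s; v_b is the smaller of the two.

v_b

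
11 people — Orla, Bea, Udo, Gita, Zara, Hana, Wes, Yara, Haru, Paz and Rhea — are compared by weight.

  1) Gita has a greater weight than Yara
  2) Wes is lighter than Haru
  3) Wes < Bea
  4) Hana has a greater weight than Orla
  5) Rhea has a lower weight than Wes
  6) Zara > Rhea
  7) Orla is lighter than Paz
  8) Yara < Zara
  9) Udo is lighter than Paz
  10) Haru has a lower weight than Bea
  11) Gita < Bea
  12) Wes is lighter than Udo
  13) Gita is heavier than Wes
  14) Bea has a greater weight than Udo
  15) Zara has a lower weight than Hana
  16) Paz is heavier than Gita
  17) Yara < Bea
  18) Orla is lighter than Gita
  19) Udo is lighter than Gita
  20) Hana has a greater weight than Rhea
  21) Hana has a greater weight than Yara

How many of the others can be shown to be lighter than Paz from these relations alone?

From Paz the given relations immediately reach Orla, Udo, Gita.
From those, Yara, Wes — 5 in total.
From those, Rhea — 6 in total.
No other element is forced below Paz by the given relations, so the count is 6.

6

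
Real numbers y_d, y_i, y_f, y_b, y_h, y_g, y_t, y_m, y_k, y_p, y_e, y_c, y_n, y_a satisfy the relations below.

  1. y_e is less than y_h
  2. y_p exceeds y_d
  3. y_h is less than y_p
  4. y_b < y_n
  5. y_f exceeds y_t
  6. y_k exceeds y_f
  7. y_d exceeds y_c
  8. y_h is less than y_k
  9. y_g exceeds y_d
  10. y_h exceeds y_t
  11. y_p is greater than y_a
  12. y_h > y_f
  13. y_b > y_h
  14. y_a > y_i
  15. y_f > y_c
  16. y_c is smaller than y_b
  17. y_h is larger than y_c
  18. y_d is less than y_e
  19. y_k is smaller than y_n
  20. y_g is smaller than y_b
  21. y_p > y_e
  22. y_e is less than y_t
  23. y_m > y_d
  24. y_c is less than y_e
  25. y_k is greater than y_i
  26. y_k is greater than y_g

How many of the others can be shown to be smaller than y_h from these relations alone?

The elements the relations force below y_h are y_c, y_d, y_e, y_t, y_f — no chain reaches any other.
That is 5.

5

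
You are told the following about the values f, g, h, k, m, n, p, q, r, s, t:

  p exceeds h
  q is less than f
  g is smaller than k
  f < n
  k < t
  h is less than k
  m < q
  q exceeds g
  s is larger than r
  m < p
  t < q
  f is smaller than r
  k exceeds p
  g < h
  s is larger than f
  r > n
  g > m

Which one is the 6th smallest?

t

Chaining the given pairs: m < g < h < p < k < t < q < f < n < r < s.
Counting 6 from the smallest end gives t.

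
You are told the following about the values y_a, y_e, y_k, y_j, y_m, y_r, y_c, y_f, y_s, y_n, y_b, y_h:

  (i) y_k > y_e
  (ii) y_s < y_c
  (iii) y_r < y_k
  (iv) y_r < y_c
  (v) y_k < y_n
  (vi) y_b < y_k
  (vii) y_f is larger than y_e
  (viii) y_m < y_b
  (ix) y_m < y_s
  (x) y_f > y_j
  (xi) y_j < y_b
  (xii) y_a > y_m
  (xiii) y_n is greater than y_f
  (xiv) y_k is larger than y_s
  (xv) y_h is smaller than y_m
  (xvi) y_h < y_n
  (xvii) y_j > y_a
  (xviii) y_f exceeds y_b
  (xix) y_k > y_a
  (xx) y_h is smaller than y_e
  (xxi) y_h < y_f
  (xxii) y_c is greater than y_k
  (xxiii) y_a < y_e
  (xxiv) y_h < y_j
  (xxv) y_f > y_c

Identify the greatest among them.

y_n

y_h is not greatest since y_h < y_j; y_m is not greatest since y_m < y_b; y_r is not greatest since y_r < y_k; y_a is not greatest since y_a < y_e; y_e is not greatest since y_e < y_k; y_j is not greatest since y_j < y_f; y_b is not greatest since y_b < y_k; y_s is not greatest since y_s < y_c; y_k is not greatest since y_k < y_c; y_c is not greatest since y_c < y_f; y_f is not greatest since y_f < y_n.
Only y_n has nothing above it, so y_n is the greatest.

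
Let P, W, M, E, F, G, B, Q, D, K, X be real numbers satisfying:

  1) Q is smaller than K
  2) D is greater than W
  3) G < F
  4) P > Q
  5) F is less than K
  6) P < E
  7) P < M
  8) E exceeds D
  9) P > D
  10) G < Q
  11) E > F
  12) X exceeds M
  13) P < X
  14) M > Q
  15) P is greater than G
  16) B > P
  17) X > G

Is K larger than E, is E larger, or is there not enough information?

undetermined

Following every chain through E: below E we get G, W, D, F, Q, P.
K is not reached, and no chain runs the other way from K to E.
So the given relations leave the order of E and K undetermined.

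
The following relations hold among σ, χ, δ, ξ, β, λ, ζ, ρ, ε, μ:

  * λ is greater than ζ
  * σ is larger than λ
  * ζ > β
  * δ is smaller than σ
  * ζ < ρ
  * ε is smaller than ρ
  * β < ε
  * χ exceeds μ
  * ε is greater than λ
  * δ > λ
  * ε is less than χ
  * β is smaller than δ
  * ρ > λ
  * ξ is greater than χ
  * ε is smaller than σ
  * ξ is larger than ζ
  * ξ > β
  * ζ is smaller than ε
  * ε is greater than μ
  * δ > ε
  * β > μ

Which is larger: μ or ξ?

Link the given pairs in sequence: μ < β; β < ζ; ζ < λ; λ < ε; ε < χ; χ < ξ.
Together: μ < β < ζ < λ < ε < χ < ξ.
So μ < ξ; ξ is the larger of the two.

ξ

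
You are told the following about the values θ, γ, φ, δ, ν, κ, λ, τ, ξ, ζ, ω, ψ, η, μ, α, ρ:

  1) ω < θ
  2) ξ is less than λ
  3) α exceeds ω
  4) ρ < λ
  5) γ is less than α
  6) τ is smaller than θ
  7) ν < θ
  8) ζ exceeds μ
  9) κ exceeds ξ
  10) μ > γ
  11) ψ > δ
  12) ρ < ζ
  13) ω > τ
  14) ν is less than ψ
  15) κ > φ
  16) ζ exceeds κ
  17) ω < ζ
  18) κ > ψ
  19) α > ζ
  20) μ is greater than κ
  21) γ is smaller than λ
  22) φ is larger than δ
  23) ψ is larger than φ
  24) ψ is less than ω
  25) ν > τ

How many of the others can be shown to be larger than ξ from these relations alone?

5

The elements the relations force above ξ are κ, μ, λ, ζ, α — no chain reaches any other.
That is 5.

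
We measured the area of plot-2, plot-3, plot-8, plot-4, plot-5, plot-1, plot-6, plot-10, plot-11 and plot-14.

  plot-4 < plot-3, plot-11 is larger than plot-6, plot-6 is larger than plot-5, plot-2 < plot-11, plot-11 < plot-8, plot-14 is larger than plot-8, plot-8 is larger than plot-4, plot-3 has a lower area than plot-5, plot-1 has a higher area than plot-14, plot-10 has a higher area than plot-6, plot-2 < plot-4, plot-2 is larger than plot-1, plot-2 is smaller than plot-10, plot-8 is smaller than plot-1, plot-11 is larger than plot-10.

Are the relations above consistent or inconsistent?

Chaining the given relations yields plot-2 < plot-4 < plot-3 < plot-5 < plot-6 < plot-10 < plot-11 < plot-8 < plot-14 < plot-1, so plot-2 < plot-1. But one relation states plot-1 < plot-2. These cannot both hold.

inconsistent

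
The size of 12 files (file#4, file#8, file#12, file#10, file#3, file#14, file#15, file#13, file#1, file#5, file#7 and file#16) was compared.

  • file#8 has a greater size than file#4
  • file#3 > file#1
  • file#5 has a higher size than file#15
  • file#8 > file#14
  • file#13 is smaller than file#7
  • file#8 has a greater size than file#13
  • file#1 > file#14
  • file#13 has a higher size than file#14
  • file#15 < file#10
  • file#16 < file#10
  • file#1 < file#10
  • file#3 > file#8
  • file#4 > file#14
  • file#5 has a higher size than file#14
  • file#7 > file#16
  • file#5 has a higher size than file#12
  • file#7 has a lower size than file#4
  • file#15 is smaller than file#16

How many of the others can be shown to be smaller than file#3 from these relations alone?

Directly below file#3: file#1, file#8.
One step further: file#14, file#13, file#4 (5 so far).
One step further: file#7 (6 so far).
One step further: file#16 (7 so far).
One step further: file#15 (8 so far).
No other element is forced below file#3 by the given relations, so the count is 8.

8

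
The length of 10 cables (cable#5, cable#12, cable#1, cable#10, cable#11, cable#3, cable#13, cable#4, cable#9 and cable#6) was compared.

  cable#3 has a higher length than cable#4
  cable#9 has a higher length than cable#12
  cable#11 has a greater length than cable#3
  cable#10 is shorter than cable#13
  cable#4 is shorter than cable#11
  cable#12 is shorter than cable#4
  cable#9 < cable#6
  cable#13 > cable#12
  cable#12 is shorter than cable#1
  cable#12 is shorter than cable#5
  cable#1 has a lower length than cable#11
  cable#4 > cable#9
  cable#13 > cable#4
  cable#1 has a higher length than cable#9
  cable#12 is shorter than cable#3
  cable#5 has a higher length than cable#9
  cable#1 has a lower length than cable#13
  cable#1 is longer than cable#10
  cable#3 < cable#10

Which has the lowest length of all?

Chaining upward from cable#12: directly above it, cable#9, cable#4, cable#3, cable#1, cable#13, cable#5; then cable#6, cable#10, cable#11.
That covers every other element, and nothing is given below cable#12, so cable#12 is the lowest length.

cable#12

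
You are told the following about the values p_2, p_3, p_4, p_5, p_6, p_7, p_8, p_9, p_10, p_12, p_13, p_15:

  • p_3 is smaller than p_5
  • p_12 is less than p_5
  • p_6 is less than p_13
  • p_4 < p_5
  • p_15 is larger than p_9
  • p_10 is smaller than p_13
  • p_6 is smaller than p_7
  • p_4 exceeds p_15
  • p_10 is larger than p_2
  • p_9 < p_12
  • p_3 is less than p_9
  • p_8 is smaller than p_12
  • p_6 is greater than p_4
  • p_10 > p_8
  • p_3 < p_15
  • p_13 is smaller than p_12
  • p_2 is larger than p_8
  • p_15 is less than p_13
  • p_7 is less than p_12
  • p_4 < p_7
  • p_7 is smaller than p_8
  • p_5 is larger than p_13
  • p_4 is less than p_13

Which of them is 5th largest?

The consecutive relations fix a unique order: p_3 < p_9 < p_15 < p_4 < p_6 < p_7 < p_8 < p_2 < p_10 < p_13 < p_12 < p_5.
The 5th largest is p_2.

p_2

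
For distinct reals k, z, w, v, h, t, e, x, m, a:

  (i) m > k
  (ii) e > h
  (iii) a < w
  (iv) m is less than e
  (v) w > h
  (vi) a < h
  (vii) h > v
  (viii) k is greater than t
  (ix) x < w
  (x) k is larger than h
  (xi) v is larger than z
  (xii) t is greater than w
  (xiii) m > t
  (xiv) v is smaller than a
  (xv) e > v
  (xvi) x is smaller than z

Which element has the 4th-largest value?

t

The consecutive relations fix a unique order: x < z < v < a < h < w < t < k < m < e.
The 4th largest is t.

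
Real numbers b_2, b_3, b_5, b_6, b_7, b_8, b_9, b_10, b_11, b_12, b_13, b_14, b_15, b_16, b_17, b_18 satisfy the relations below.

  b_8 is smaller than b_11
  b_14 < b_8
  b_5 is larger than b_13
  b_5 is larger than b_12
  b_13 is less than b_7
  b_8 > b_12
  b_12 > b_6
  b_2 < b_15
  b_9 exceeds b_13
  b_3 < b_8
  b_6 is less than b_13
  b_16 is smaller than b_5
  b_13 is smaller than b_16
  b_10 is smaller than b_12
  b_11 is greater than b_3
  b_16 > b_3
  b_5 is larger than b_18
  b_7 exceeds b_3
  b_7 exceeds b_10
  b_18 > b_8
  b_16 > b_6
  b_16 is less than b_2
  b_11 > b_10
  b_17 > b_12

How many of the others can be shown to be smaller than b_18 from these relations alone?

The elements the relations force below b_18 are b_3, b_6, b_14, b_10, b_12, b_8 — no chain reaches any other.
That is 6.

6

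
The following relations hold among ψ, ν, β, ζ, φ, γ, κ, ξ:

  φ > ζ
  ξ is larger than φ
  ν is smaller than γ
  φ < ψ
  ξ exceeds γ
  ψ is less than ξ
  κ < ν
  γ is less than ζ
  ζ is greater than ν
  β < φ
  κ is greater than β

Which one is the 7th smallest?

The consecutive relations fix a unique order: β < κ < ν < γ < ζ < φ < ψ < ξ.
The 7th smallest is ψ.

ψ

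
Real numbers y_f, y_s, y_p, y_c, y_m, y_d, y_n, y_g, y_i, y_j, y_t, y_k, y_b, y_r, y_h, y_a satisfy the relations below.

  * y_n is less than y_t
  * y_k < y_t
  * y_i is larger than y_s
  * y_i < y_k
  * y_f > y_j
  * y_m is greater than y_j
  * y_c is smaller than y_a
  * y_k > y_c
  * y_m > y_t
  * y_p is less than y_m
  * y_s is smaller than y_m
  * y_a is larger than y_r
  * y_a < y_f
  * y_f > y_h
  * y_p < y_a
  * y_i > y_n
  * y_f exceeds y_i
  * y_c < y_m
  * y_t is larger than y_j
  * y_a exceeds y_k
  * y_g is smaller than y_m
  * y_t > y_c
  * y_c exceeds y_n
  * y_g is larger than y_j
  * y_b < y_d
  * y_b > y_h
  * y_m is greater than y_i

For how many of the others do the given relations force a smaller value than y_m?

The elements the relations force below y_m are y_s, y_j, y_n, y_c, y_i, y_k, y_p, y_t, y_g — no chain reaches any other.
That is 9.

9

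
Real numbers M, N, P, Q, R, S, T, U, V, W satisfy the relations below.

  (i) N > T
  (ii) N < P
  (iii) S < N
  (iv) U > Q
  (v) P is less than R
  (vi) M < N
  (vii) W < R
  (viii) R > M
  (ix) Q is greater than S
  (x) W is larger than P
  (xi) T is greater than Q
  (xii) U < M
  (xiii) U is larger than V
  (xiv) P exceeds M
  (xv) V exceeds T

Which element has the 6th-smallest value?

M

The consecutive relations fix a unique order: S < Q < T < V < U < M < N < P < W < R.
Counting 6 from the smallest end gives M.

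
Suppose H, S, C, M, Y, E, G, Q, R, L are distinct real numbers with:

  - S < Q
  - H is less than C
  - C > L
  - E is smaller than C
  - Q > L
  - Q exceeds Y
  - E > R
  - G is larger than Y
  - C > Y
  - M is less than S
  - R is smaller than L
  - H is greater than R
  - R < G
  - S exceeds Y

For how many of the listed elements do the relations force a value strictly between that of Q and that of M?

1

Chaining upward from M reaches: S.
Chaining downward from Q reaches: Y, R, L, S.
Strictly between M and Q are those in both lists: S — 1 element.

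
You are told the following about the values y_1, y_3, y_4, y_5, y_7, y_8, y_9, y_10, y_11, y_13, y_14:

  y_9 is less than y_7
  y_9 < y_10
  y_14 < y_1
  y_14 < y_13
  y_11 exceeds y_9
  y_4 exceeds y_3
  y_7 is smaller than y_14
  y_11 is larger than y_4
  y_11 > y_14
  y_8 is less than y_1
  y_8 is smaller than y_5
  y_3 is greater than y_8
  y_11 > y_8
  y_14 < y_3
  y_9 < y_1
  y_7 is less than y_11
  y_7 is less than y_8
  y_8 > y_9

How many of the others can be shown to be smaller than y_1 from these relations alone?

Directly below y_1: y_9, y_8, y_14.
One step further: y_7 (4 so far).
No other element is forced below y_1 by the given relations, so the count is 4.

4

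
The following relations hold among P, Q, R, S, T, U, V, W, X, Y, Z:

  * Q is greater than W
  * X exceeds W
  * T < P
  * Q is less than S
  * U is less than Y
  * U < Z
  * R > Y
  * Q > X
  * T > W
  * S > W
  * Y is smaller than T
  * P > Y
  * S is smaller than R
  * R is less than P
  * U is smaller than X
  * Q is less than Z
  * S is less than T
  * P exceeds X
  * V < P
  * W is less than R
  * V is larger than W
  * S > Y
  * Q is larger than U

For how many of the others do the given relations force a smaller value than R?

The elements the relations force below R are W, U, X, Y, Q, S — no chain reaches any other.
That is 6.

6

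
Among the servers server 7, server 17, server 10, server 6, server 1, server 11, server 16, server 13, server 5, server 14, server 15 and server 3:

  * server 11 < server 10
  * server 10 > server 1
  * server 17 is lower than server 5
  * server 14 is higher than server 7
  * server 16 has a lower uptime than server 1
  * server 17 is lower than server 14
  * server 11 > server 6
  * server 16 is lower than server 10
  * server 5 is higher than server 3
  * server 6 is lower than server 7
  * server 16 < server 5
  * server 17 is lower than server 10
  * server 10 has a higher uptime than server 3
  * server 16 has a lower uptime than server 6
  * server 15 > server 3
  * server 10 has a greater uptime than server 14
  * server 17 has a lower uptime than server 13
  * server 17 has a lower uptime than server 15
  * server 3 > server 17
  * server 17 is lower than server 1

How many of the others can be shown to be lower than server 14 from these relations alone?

The elements the relations force below server 14 are server 17, server 16, server 6, server 7 — no chain reaches any other.
That is 4.

4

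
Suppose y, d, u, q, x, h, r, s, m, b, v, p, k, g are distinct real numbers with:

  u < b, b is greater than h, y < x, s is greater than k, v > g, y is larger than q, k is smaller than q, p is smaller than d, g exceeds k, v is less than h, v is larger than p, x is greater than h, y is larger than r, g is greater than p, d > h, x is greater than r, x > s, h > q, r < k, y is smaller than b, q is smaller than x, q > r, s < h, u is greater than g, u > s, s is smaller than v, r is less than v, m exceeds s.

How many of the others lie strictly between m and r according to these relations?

The relations place r below m. An element lies strictly between them when it is forced above r and also forced below m.
Above r: {k, q, g, y, s, u, v, h, b, x, d}. Below m: {k, s}.
Intersection: {k, s} — 2.

2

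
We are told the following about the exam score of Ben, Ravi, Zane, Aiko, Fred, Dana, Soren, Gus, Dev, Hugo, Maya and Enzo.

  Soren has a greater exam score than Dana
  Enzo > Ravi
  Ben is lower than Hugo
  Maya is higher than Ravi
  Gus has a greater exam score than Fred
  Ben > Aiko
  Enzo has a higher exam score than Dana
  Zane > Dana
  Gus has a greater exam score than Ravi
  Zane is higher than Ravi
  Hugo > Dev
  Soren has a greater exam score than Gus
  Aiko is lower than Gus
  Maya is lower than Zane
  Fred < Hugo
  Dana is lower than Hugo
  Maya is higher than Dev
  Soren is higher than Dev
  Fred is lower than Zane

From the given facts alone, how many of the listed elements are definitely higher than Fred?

4

From Fred the given relations immediately reach Gus, Hugo, Zane.
From those, Soren — 4 in total.
Nothing else is reachable above Fred; 4 in all.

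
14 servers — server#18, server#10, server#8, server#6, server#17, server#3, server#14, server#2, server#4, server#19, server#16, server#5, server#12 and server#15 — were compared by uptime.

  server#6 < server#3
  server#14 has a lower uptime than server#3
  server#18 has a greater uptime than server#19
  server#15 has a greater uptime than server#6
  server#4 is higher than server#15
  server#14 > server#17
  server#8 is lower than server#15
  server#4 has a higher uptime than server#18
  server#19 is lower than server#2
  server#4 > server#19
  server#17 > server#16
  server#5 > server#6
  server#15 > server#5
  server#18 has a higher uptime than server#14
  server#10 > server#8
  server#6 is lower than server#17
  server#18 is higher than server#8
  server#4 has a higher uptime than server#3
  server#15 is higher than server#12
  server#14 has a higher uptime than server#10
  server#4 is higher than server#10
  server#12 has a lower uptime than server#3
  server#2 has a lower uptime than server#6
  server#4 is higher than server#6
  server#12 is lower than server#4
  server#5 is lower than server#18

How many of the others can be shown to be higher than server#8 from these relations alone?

6

From server#8 the given relations immediately reach server#10, server#15, server#18.
From those, server#14, server#4 — 5 in total.
From those, server#3 — 6 in total.
Nothing else is reachable above server#8; 6 in all.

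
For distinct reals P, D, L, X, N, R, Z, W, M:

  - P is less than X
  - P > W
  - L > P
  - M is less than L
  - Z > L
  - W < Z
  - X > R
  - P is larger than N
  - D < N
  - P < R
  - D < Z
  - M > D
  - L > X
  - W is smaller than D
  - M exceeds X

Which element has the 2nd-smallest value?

D

Piecing the relations together gives one ordering: W < D < N < P < R < X < M < L < Z.
The 2nd smallest is D.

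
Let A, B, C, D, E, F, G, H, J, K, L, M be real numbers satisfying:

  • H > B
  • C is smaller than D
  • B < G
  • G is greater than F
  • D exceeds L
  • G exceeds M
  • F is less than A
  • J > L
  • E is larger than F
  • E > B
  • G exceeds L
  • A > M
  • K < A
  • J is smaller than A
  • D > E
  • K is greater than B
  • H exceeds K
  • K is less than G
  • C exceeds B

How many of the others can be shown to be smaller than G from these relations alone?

5

Directly below G: B, L, K, M, F.
Nothing else is reachable below G; 5 in all.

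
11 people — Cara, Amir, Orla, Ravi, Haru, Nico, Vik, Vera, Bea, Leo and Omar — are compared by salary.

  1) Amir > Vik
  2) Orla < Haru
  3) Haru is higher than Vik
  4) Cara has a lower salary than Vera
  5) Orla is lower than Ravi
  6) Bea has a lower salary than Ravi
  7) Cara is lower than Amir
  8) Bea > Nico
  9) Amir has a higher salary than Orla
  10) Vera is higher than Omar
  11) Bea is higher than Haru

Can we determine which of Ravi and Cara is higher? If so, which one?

Following every chain through Cara: above Cara we get Amir, Vera.
Ravi is not reached, and no chain runs the other way from Ravi to Cara.
So the given relations leave the order of Cara and Ravi undetermined.

undetermined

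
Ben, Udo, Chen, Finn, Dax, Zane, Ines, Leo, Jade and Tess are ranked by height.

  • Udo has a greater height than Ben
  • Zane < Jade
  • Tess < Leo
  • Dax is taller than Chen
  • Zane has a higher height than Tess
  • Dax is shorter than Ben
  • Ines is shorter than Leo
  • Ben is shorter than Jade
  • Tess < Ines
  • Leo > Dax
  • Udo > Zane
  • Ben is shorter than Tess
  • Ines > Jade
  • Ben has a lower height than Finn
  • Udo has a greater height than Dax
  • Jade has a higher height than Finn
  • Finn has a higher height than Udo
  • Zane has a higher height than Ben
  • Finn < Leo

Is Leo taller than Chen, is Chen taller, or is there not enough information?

Leo

Chen < Dax < Ben < Tess < Zane < Udo < Finn < Jade < Ines < Leo, by transitivity through Dax, Ben, Tess, Zane, Udo, Finn, Jade, Ines.
So Leo is taller.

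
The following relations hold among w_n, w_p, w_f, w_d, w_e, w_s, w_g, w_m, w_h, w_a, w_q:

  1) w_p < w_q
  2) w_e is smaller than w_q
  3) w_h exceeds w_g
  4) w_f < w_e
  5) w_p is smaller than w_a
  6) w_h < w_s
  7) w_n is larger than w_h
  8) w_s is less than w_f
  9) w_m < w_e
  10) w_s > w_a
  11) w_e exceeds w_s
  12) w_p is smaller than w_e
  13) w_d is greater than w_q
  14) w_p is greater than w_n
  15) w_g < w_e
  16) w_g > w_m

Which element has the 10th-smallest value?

w_q

The consecutive relations fix a unique order: w_m < w_g < w_h < w_n < w_p < w_a < w_s < w_f < w_e < w_q < w_d.
Counting 10 from the smallest end gives w_q.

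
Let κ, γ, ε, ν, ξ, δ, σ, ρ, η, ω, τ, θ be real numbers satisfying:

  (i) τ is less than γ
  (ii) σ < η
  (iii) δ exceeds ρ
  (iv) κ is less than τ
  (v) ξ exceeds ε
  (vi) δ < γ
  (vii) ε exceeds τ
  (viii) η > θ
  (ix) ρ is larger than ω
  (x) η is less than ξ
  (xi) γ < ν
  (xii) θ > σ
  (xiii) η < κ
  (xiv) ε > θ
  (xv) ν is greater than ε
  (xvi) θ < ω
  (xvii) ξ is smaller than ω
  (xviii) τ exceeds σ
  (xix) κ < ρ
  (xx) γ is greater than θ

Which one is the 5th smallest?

The consecutive relations fix a unique order: σ < θ < η < κ < τ < ε < ξ < ω < ρ < δ < γ < ν.
The 5th smallest is τ.

τ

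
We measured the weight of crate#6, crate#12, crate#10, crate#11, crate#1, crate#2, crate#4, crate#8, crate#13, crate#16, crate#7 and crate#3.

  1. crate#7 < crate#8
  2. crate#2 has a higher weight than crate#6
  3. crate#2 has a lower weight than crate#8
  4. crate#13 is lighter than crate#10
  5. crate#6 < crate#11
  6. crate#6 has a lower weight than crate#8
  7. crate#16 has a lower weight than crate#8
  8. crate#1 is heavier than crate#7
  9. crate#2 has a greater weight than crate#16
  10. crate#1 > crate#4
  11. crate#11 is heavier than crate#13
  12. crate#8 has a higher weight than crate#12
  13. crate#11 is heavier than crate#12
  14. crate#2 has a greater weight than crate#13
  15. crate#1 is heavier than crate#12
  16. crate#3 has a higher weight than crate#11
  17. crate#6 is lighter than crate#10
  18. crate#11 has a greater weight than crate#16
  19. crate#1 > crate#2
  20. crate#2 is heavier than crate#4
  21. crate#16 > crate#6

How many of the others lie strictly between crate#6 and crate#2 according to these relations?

1

The relations place crate#6 below crate#2. An element lies strictly between them when it is forced above crate#6 and also forced below crate#2.
Above crate#6: {crate#16, crate#11, crate#1, crate#8, crate#10, crate#3}. Below crate#2: {crate#13, crate#4, crate#16}.
Intersection: {crate#16} — 1.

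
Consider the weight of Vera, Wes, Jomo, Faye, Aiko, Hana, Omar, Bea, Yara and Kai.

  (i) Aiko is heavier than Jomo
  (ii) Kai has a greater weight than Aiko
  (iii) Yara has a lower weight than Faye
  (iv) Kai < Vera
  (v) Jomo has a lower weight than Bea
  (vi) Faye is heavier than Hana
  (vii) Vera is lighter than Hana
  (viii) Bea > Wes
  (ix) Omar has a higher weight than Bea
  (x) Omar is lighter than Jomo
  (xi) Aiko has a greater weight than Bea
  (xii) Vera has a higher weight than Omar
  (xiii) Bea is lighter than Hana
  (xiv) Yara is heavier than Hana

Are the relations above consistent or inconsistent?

inconsistent

We have Jomo < Bea stated directly, yet also Bea < Omar < Jomo by chaining the others — so Bea < Jomo. Contradiction.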